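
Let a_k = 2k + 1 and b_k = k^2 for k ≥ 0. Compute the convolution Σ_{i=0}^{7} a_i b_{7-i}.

Write out a_i and b_{7-i} for i = 0,…,7 and sum the products.
Σ = 1·49 + 3·36 + 5·25 + 7·16 + 9·9 + 11·4 + 13·1 + 15·0 = 532.

532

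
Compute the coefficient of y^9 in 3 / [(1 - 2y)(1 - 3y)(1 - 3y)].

1423320

The denominator gives the recurrence a_n = 8a_(n−1) − 21a_(n−2) + 18a_(n−3) for n ≥ 3; the numerator fixes a_0 = 3, a_1 = 24, a_2 = 129.
Iterating: 3, 24, 129, 582, 2379, 9132, 33573, 119634, 416415, 1423320, so a_9 = 1423320.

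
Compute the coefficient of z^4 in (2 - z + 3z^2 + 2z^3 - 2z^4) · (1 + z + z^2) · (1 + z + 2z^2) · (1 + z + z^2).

34

(2 - z + 3z^2 + 2z^3 - 2z^4) has coefficients 2,-1,3,2,-2 for degrees 0…4.
(1 + z + z^2) has coefficients 1,1,1,0,0 for degrees 0…4.
Multiplying by (1 + z + 2z^2) gives running coefficients 1,2,4,3,2 for degrees 0…4.
Finally multiplying by (1 + z + z^2), the product of all factors after the first has coefficients 1,3,7,9,9 for degrees 0…4.
[z^4] = 2·9 − 1·9 + 3·7 + 2·3 − 2·1 = 34.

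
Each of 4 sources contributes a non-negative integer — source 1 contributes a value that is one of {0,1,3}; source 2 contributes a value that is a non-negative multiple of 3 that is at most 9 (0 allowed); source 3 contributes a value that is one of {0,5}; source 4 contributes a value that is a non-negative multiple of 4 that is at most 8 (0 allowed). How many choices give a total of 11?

5

The generating function for the choices is (1 + z + z³)·(1 + z³ + z⁶ + z⁹)·(1 + z⁵)·(1 + z⁴ + z⁸); the count is [z¹¹].
(1 + z + z³) has coefficients 1,1,0,1 for degrees 0…3.
(1 + z³ + z⁶ + z⁹) has coefficients 1,0,0,1,0,0,1,0,0,1,0,0 for degrees 0…11.
Multiplying by (1 + z⁵) gives running coefficients 1,0,0,1,0,1,1,0,1,1,0,1 for degrees 0…11.
Finally multiplying by (1 + z⁴ + z⁸), the product of all factors after the first has coefficients 1,0,0,1,1,1,1,1,2,2,1,2 for degrees 0…11.
[z¹¹] = 1·2 + 1·1 + 1·2 = 5.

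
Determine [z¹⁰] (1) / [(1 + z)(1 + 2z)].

2047

Partial fractions give a closed form: a_n = (-1)·(-1)^n + (2)·(-2)^n.
At n = 10: a_10 = 2047.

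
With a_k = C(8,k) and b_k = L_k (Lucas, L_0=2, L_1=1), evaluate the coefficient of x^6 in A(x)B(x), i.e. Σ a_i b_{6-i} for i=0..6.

This is [x^6] in the product of the two ordinary generating functions.
Σ = 1·18 + 8·11 + 28·7 + 56·4 + 70·3 + 56·1 + 28·2 = 848.

848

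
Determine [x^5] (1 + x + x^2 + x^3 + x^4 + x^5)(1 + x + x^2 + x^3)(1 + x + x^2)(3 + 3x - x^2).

(1 + x + x^2 + x^3 + x^4 + x^5) has coefficients 1,1,1,1,1,1 for degrees 0…5.
(1 + x + x^2 + x^3) has coefficients 1,1,1,1,0,0 for degrees 0…5.
Multiplying by (1 + x + x^2) gives running coefficients 1,2,3,3,2,1 for degrees 0…5.
Finally multiplying by (3 + 3x - x^2), the product of all factors after the first has coefficients 3,9,14,16,12,6 for degrees 0…5.
[x^5] = 1·6 + 1·12 + 1·16 + 1·14 + 1·9 + 1·3 = 60.

60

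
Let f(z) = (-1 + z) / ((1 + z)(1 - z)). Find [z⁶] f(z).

The denominator gives the recurrence a_n = a_(n−2) for n ≥ 2; the numerator fixes a_0 = -1, a_1 = 1.
Iterating: -1, 1, -1, 1, -1, 1, -1, so a_6 = -1.

-1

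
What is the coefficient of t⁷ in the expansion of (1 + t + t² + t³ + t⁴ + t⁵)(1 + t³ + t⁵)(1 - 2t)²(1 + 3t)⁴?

(1 + t + t² + t³ + t⁴ + t⁵) has coefficients 1,1,1,1,1,1 for degrees 0…5.
(1 + t³ + t⁵) has coefficients 1,0,0,1,0,1,0,0 for degrees 0…7.
Multiplying by (1 - 2t)² gives running coefficients 1,-4,4,1,-4,5,-4,4 for degrees 0…7.
Finally multiplying by (1 + 3t)⁴, the product of all factors after the first has coefficients 1,8,10,-59,-127,119,272,-125 for degrees 0…7.
[t⁷] = 1·(-125) + 1·272 + 1·119 + 1·(-127) + 1·(-59) + 1·10 = 90.

90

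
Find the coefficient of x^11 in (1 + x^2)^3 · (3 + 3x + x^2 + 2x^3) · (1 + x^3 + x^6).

16

(1 + x^2)^3 has coefficients 1,0,3,0,3,0,1 for degrees 0…6.
(3 + 3x + x^2 + 2x^3) has coefficients 3,3,1,2,0,0,0,0,0,0,0,0 for degrees 0…11.
Finally multiplying by (1 + x^3 + x^6), the product of all factors after the first has coefficients 3,3,1,5,3,1,5,3,1,2,0,0 for degrees 0…11.
[x^11] = 1·0 + 3·2 + 3·3 + 1·1 = 16.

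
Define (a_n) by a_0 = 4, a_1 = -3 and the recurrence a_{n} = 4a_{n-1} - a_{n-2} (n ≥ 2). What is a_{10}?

-616128

The ordinary generating function has denominator 1 - 4x + x^2.
Iterating the recurrence: a_0,…,a_{10} = 4, -3, -16, -61, -228, -851, -3176, -11853, -44236, -165091, -616128.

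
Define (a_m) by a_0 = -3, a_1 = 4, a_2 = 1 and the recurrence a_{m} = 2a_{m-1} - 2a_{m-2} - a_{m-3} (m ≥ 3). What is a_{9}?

149

The ordinary generating function has denominator 1 - 2y + 2y^2 + y^3.
Iterating the recurrence: a_0,…,a_{9} = -3, 4, 1, -3, -12, -19, -11, 28, 97, 149.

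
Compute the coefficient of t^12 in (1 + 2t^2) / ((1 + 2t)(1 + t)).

12285

The denominator gives the recurrence a_n = −3a_(n−1) − 2a_(n−2) for n ≥ 3; the numerator fixes a_0 = 1, a_1 = -3, a_2 = 9.
Iterating: 1, -3, 9, -21, 45, -93, 189, -381, 765, -1533, 3069, -6141, 12285, so a_12 = 12285.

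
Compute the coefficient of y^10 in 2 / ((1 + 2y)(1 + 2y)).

The denominator gives the recurrence a_n = −4a_(n−1) − 4a_(n−2) for n ≥ 2; the numerator fixes a_0 = 2, a_1 = -8.
Iterating: 2, -8, 24, -64, 160, -384, 896, -2048, 4608, -10240, 22528, so a_10 = 22528.

22528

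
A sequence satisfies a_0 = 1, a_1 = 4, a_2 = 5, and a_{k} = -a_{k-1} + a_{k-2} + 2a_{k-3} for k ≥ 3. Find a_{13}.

32

The ordinary generating function has denominator 1 + t - t^2 - 2t^3.
Iterating the recurrence: a_0,…,a_{13} = 1, 4, 5, 1, 12, -1, 15, 8, 5, 33, -12, 55, -1, 32.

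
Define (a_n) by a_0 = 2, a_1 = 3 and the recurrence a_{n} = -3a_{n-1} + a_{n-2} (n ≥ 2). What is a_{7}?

2847

The ordinary generating function has denominator 1 + 3t - t^2.
Iterating the recurrence: a_0,…,a_{7} = 2, 3, -7, 24, -79, 261, -862, 2847.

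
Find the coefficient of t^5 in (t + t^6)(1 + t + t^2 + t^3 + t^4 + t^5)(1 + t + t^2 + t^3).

(t + t^6) has coefficients 0,1,0,0,0,0 for degrees 0…5.
(1 + t + t^2 + t^3 + t^4 + t^5) has coefficients 1,1,1,1,1,1 for degrees 0…5.
Finally multiplying by (1 + t + t^2 + t^3), the product of all factors after the first has coefficients 1,2,3,4,4,4 for degrees 0…5.
[t^5] = 1·4 = 4.

4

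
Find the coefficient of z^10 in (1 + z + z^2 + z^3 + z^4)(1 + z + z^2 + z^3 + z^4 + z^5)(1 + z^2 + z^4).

(1 + z + z^2 + z^3 + z^4) has coefficients 1,1,1,1,1 for degrees 0…4.
(1 + z + z^2 + z^3 + z^4 + z^5) has coefficients 1,1,1,1,1,1,0,0,0,0,0 for degrees 0…10.
Finally multiplying by (1 + z^2 + z^4), the product of all factors after the first has coefficients 1,1,2,2,3,3,2,2,1,1,0 for degrees 0…10.
[z^10] = 1·0 + 1·1 + 1·1 + 1·2 + 1·2 = 6.

6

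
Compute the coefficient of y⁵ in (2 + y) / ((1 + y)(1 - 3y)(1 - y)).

637

Partial fractions give a closed form: a_n = (1/8)·(-1)^n + (21/8)·3^n + (-3/4)·1^n.
At n = 5: a_5 = 637.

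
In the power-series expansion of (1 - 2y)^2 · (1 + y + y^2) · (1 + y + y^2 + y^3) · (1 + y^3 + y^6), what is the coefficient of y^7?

(1 - 2y)^2 has coefficients 1,-4,4 for degrees 0…2.
(1 + y + y^2) has coefficients 1,1,1,0,0,0,0,0 for degrees 0…7.
Multiplying by (1 + y + y^2 + y^3) gives running coefficients 1,2,3,3,2,1,0,0 for degrees 0…7.
Finally multiplying by (1 + y^3 + y^6), the product of all factors after the first has coefficients 1,2,3,4,4,4,4,4 for degrees 0…7.
[y^7] = 1·4 − 4·4 + 4·4 = 4.

4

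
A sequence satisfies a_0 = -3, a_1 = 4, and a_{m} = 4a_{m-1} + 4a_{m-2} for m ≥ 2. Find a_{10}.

The ordinary generating function has denominator 1 - 4x - 4x^2.
Iterating the recurrence: a_0,…,a_{10} = -3, 4, 4, 32, 144, 704, 3392, 16384, 79104, 381952, 1844224.

1844224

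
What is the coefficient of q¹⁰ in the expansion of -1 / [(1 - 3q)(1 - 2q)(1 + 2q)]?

Partial fractions give a closed form: a_n = (-9/5)·3^n + (1)·2^n + (-1/5)·(-2)^n.
At n = 10: a_10 = -105469.

-105469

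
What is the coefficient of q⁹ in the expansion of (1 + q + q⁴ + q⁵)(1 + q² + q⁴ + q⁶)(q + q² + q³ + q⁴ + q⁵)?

9

(1 + q + q⁴ + q⁵) has coefficients 1,1,0,0,1,1 for degrees 0…5.
(1 + q² + q⁴ + q⁶) has coefficients 1,0,1,0,1,0,1,0,0,0 for degrees 0…9.
Finally multiplying by (q + q² + q³ + q⁴ + q⁵), the product of all factors after the first has coefficients 0,1,1,2,2,3,2,3,2,2 for degrees 0…9.
[q⁹] = 1·2 + 1·2 + 1·3 + 1·2 = 9.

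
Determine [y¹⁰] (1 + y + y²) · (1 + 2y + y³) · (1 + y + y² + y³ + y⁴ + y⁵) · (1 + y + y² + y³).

(1 + y + y²) has coefficients 1,1,1 for degrees 0…2.
(1 + 2y + y³) has coefficients 1,2,0,1,0,0,0,0,0,0,0 for degrees 0…10.
Multiplying by (1 + y + y² + y³ + y⁴ + y⁵) gives running coefficients 1,3,3,4,4,4,3,1,1,0,0 for degrees 0…10.
Finally multiplying by (1 + y + y² + y³), the product of all factors after the first has coefficients 1,4,7,11,14,15,15,12,9,5,2 for degrees 0…10.
[y¹⁰] = 1·2 + 1·5 + 1·9 = 16.

16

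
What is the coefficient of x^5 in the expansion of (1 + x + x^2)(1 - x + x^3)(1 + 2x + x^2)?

(1 + x + x^2) has coefficients 1,1,1 for degrees 0…2.
(1 - x + x^3) has coefficients 1,-1,0,1,0,0 for degrees 0…5.
Finally multiplying by (1 + 2x + x^2), the product of all factors after the first has coefficients 1,1,-1,0,2,1 for degrees 0…5.
[x^5] = 1·1 + 1·2 + 1·0 = 3.

3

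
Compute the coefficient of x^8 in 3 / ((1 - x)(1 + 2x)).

Partial fractions give a closed form: a_n = (1)·1^n + (2)·(-2)^n.
At n = 8: a_8 = 513.

513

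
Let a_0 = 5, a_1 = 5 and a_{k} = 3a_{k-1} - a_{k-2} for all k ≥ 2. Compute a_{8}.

3050

The ordinary generating function has denominator 1 - 3q + q^2.
Iterating the recurrence: a_0,…,a_{8} = 5, 5, 10, 25, 65, 170, 445, 1165, 3050.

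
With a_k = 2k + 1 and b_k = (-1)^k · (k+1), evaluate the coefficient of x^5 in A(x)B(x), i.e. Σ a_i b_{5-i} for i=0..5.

3

This is [x^5] in the product of the two ordinary generating functions.
Σ = 1·(-6) + 3·5 + 5·(-4) + 7·3 + 9·(-2) + 11·1 = 3.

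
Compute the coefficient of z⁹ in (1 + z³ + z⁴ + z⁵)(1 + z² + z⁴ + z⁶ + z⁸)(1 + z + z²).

(1 + z³ + z⁴ + z⁵) has coefficients 1,0,0,1,1,1 for degrees 0…5.
(1 + z² + z⁴ + z⁶ + z⁸) has coefficients 1,0,1,0,1,0,1,0,1,0 for degrees 0…9.
Finally multiplying by (1 + z + z²), the product of all factors after the first has coefficients 1,1,2,1,2,1,2,1,2,1 for degrees 0…9.
[z⁹] = 1·1 + 1·2 + 1·1 + 1·2 = 6.

6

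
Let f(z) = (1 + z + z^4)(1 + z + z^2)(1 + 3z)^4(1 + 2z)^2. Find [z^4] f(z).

(1 + z + z^4) has coefficients 1,1,0,0,1 for degrees 0…4.
(1 + z + z^2) has coefficients 1,1,1,0,0 for degrees 0…4.
Multiplying by (1 + 3z)^4 gives running coefficients 1,13,67,174,243 for degrees 0…4.
Finally multiplying by (1 + 2z)^2, the product of all factors after the first has coefficients 1,17,123,494,1207 for degrees 0…4.
[z^4] = 1·1207 + 1·494 + 1·1 = 1702.

1702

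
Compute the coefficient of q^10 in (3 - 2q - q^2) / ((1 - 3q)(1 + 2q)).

80268

The denominator gives the recurrence a_n = a_(n−1) + 6a_(n−2) for n ≥ 3; the numerator fixes a_0 = 3, a_1 = 1, a_2 = 18.
Iterating: 3, 1, 18, 24, 132, 276, 1068, 2724, 9132, 25476, 80268, so a_10 = 80268.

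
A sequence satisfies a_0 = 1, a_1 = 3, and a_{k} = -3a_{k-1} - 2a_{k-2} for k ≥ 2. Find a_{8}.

The ordinary generating function has denominator 1 + 3x + 2x^2.
Iterating the recurrence: a_0,…,a_{8} = 1, 3, -11, 27, -59, 123, -251, 507, -1019.

-1019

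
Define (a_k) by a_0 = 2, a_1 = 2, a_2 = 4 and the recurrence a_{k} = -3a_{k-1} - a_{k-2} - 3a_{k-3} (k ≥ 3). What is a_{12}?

318866

The ordinary generating function has denominator 1 + 3y + y^2 + 3y^3.
Iterating the recurrence: a_0,…,a_{12} = 2, 2, 4, -20, 50, -142, 436, -1316, 3938, -11806, 35428, -106292, 318866.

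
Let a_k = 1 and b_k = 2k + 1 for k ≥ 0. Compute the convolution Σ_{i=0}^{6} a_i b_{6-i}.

49

The convolution is the t^6 coefficient of A(t)B(t).
Σ = 1·13 + 1·11 + 1·9 + 1·7 + 1·5 + 1·3 + 1·1 = 49.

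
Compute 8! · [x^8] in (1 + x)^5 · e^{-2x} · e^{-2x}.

-16384

The EGF product rule gives c_8 = Σ_{k_1+k_2+k_3=8} C(8; k_1,k_2,k_3) · ∏ g_i(k_i), where (1+x)^5 gives the falling factorial (5)_k; e^{-2x} gives (-2)^k; e^{-2x} gives (-2)^k.
g_1(k) for k = 0…8: 1, 5, 20, 60, 120, 120, 0, 0, 0.
g_2(k) for k = 0…8: 1, -2, 4, -8, 16, -32, 64, -128, 256.
g_3(k) for k = 0…8: 1, -2, 4, -8, 16, -32, 64, -128, 256.
First combine the last two factors: h(k) = Σ_j C(k,j)·g_2(j)·g_3(k−j) for k = 0…8: 1, -4, 16, -64, 256, -1024, 4096, -16384, 65536.
c_8 = Σ_k C(8,k)·g_1(k)·h(8−k) = 1·1·65536 + 8·5·(-16384) + 28·20·4096 + 56·60·(-1024) + 70·120·256 + 56·120·(-64) = 65536 − 655360 + 2293760 − 3440640 + 2150400 − 430080 = -16384.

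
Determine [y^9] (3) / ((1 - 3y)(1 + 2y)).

34815

Partial fractions give a closed form: a_n = (9/5)·3^n + (6/5)·(-2)^n.
At n = 9: a_9 = 34815.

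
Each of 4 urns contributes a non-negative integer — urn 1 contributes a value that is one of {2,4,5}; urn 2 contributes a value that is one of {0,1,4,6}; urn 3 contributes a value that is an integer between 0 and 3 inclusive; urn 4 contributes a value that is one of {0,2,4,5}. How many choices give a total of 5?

The generating function for the choices is (x² + x⁴ + x⁵)·(1 + x + x⁴ + x⁶)·(1 + x + x² + x³)·(1 + x² + x⁴ + x⁵); the count is [x⁵].
(x² + x⁴ + x⁵) has coefficients 0,0,1,0,1,1 for degrees 0…5.
(1 + x + x⁴ + x⁶) has coefficients 1,1,0,0,1,0 for degrees 0…5.
Multiplying by (1 + x + x² + x³) gives running coefficients 1,2,2,2,2,1 for degrees 0…5.
Finally multiplying by (1 + x² + x⁴ + x⁵), the product of all factors after the first has coefficients 1,2,3,4,5,6 for degrees 0…5.
[x⁵] = 1·4 + 1·2 + 1·1 = 7.

7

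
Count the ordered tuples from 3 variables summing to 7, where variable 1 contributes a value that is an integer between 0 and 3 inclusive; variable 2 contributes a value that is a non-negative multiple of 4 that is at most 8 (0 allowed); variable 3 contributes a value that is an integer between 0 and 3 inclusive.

The generating function for the choices is (1 + z + z^2 + z^3)·(1 + z^4 + z^8)·(1 + z + z^2 + z^3); the count is [z^7].
(1 + z + z^2 + z^3) has coefficients 1,1,1,1 for degrees 0…3.
(1 + z^4 + z^8) has coefficients 1,0,0,0,1,0,0,0 for degrees 0…7.
Finally multiplying by (1 + z + z^2 + z^3), the product of all factors after the first has coefficients 1,1,1,1,1,1,1,1 for degrees 0…7.
[z^7] = 1·1 + 1·1 + 1·1 + 1·1 = 4.

4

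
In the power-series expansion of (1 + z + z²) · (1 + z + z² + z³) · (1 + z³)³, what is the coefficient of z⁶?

(1 + z + z²) has coefficients 1,1,1 for degrees 0…2.
(1 + z + z² + z³) has coefficients 1,1,1,1,0,0,0 for degrees 0…6.
Finally multiplying by (1 + z³)³, the product of all factors after the first has coefficients 1,1,1,4,3,3,6 for degrees 0…6.
[z⁶] = 1·6 + 1·3 + 1·3 = 12.

12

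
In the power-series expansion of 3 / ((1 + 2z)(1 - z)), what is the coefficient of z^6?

129

Partial fractions give a closed form: a_n = (2)·(-2)^n + (1)·1^n.
At n = 6: a_6 = 129.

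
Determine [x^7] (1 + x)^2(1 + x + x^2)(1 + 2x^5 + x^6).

(1 + x)^2 has coefficients 1,2,1 for degrees 0…2.
(1 + x + x^2) has coefficients 1,1,1,0,0,0,0,0 for degrees 0…7.
Finally multiplying by (1 + 2x^5 + x^6), the product of all factors after the first has coefficients 1,1,1,0,0,2,3,3 for degrees 0…7.
[x^7] = 1·3 + 2·3 + 1·2 = 11.

11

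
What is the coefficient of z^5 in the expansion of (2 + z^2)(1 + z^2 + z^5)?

2

(2 + z^2) has coefficients 2,0,1 for degrees 0…2.
(1 + z^2 + z^5) has coefficients 1,0,1,0,0,1 for degrees 0…5.
[z^5] = 2·1 + 1·0 = 2.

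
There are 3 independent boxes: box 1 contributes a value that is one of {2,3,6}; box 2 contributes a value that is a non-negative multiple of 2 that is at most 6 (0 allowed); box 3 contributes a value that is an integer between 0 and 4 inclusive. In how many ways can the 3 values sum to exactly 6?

6

The generating function for the choices is (t² + t³ + t⁶)·(1 + t² + t⁴ + t⁶)·(1 + t + t² + t³ + t⁴); the count is [t⁶].
(t² + t³ + t⁶) has coefficients 0,0,1,1,0,0,1 for degrees 0…6.
(1 + t² + t⁴ + t⁶) has coefficients 1,0,1,0,1,0,1 for degrees 0…6.
Finally multiplying by (1 + t + t² + t³ + t⁴), the product of all factors after the first has coefficients 1,1,2,2,3,2,3 for degrees 0…6.
[t⁶] = 1·3 + 1·2 + 1·1 = 6.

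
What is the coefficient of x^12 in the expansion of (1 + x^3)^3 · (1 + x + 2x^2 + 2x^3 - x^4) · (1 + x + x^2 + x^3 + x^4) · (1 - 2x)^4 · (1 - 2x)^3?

473

(1 + x^3)^3 has coefficients 1,0,0,3,0,0,3,0,0,1 for degrees 0…9.
(1 + x + 2x^2 + 2x^3 - x^4) has coefficients 1,1,2,2,-1,0,0,0,0,0,0,0,0 for degrees 0…12.
Multiplying by (1 + x + x^2 + x^3 + x^4) gives running coefficients 1,2,4,6,5,4,3,1,-1,0,0,0,0 for degrees 0…12.
Multiplying by (1 - 2x)^4 gives running coefficients 1,-6,12,-10,5,12,-37,9,15,0,-8,48,-16 for degrees 0…12.
Finally multiplying by (1 - 2x)^3, the product of all factors after the first has coefficients 1,-12,60,-162,257,-234,31,335,-579,314,100,-24,-400 for degrees 0…12.
[x^12] = 1·(-400) + 3·314 + 3·31 + 1·(-162) = 473.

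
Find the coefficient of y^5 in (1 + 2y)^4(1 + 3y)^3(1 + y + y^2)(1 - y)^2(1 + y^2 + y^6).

(1 + 2y)^4 has coefficients 1,8,24,32,16 for degrees 0…4.
(1 + 3y)^3 has coefficients 1,9,27,27,0,0 for degrees 0…5.
Multiplying by (1 + y + y^2) gives running coefficients 1,10,37,63,54,27 for degrees 0…5.
Multiplying by (1 - y)^2 gives running coefficients 1,8,18,-1,-35,-18 for degrees 0…5.
Finally multiplying by (1 + y^2 + y^6), the product of all factors after the first has coefficients 1,8,19,7,-17,-19 for degrees 0…5.
[y^5] = 1·(-19) + 8·(-17) + 24·7 + 32·19 + 16·8 = 749.

749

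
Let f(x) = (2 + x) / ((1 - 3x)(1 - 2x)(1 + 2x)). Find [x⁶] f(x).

2921

Partial fractions give a closed form: a_n = (21/5)·3^n + (-5/2)·2^n + (3/10)·(-2)^n.
At n = 6: a_6 = 2921.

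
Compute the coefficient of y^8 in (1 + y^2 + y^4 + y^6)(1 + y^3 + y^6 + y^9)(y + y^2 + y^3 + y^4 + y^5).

6

(1 + y^2 + y^4 + y^6) has coefficients 1,0,1,0,1,0,1 for degrees 0…6.
(1 + y^3 + y^6 + y^9) has coefficients 1,0,0,1,0,0,1,0,0 for degrees 0…8.
Finally multiplying by (y + y^2 + y^3 + y^4 + y^5), the product of all factors after the first has coefficients 0,1,1,1,2,2,1,2,2 for degrees 0…8.
[y^8] = 1·2 + 1·1 + 1·2 + 1·1 = 6.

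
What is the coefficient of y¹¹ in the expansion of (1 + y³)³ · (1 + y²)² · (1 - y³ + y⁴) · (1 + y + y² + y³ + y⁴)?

12

(1 + y³)³ has coefficients 1,0,0,3,0,0,3,0,0,1 for degrees 0…9.
(1 + y²)² has coefficients 1,0,2,0,1,0,0,0,0,0,0,0 for degrees 0…11.
Multiplying by (1 - y³ + y⁴) gives running coefficients 1,0,2,-1,2,-2,2,-1,1,0,0,0 for degrees 0…11.
Finally multiplying by (1 + y + y² + y³ + y⁴), the product of all factors after the first has coefficients 1,1,3,2,4,1,3,0,2,0,2,0 for degrees 0…11.
[y¹¹] = 1·0 + 3·2 + 3·1 + 1·3 = 12.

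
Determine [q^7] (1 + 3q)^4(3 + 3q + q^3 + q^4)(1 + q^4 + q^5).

874

(1 + 3q)^4 has coefficients 1,12,54,108,81 for degrees 0…4.
(3 + 3q + q^3 + q^4) has coefficients 3,3,0,1,1,0,0,0 for degrees 0…7.
Finally multiplying by (1 + q^4 + q^5), the product of all factors after the first has coefficients 3,3,0,1,4,6,3,1 for degrees 0…7.
[q^7] = 1·1 + 12·3 + 54·6 + 108·4 + 81·1 = 874.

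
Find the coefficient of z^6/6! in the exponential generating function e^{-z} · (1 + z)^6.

-185

The EGF product rule gives c_6 = Σ_{k_1+k_2=6} C(6; k_1,k_2) · ∏ g_i(k_i), where e^{-z} gives (-1)^k; (1+z)^6 gives the falling factorial (6)_k.
g_1(k) for k = 0…6: 1, -1, 1, -1, 1, -1, 1.
g_2(k) for k = 0…6: 1, 6, 30, 120, 360, 720, 720.
c_6 = Σ_k C(6,k)·g_1(k)·g_2(6−k) = 1·1·720 + 6·(-1)·720 + 15·1·360 + 20·(-1)·120 + 15·1·30 + 6·(-1)·6 + 1·1·1 = 720 − 4320 + 5400 − 2400 + 450 − 36 + 1 = -185.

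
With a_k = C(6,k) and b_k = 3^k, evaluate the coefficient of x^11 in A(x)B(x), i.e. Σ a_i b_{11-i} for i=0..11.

Write out a_i and b_{11-i} for i = 0,…,11 and sum the products.
Σ = 1·177147 + 6·59049 + 15·19683 + 20·6561 + 15·2187 + 6·729 + 1·243 + 0·81 + 0·27 + 0·9 + 0·3 + 0·1 = 995328.

995328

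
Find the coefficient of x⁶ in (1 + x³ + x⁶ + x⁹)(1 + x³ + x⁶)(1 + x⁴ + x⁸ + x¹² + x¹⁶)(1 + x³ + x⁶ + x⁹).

(1 + x³ + x⁶ + x⁹) has coefficients 1,0,0,1,0,0,1 for degrees 0…6.
(1 + x³ + x⁶) has coefficients 1,0,0,1,0,0,1 for degrees 0…6.
Multiplying by (1 + x⁴ + x⁸ + x¹² + x¹⁶) gives running coefficients 1,0,0,1,1,0,1 for degrees 0…6.
Finally multiplying by (1 + x³ + x⁶ + x⁹), the product of all factors after the first has coefficients 1,0,0,2,1,0,3 for degrees 0…6.
[x⁶] = 1·3 + 1·2 + 1·1 = 6.

6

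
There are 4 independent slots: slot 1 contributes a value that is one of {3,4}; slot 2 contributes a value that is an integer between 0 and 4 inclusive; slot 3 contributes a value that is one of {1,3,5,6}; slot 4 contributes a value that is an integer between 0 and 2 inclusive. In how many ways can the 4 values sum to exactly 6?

6

The generating function for the choices is (y³ + y⁴)·(1 + y + y² + y³ + y⁴)·(y + y³ + y⁵ + y⁶)·(1 + y + y²); the count is [y⁶].
(y³ + y⁴) has coefficients 0,0,0,1,1 for degrees 0…4.
(1 + y + y² + y³ + y⁴) has coefficients 1,1,1,1,1,0,0 for degrees 0…6.
Multiplying by (y + y³ + y⁵ + y⁶) gives running coefficients 0,1,1,2,2,3,3 for degrees 0…6.
Finally multiplying by (1 + y + y²), the product of all factors after the first has coefficients 0,1,2,4,5,7,8 for degrees 0…6.
[y⁶] = 1·4 + 1·2 = 6.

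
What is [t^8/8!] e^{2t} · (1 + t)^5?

336896

The EGF product rule gives c_8 = Σ_{k_1+k_2=8} C(8; k_1,k_2) · ∏ g_i(k_i), where e^{2t} gives (2)^k; (1+t)^5 gives the falling factorial (5)_k.
g_1(k) for k = 0…8: 1, 2, 4, 8, 16, 32, 64, 128, 256.
g_2(k) for k = 0…8: 1, 5, 20, 60, 120, 120, 0, 0, 0.
c_8 = Σ_k C(8,k)·g_1(k)·g_2(8−k) = 56·8·120 + 70·16·120 + 56·32·60 + 28·64·20 + 8·128·5 + 1·256·1 = 53760 + 134400 + 107520 + 35840 + 5120 + 256 = 336896.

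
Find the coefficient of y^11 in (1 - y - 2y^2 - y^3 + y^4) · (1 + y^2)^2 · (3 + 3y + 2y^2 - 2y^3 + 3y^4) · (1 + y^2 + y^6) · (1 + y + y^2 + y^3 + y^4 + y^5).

(1 - y - 2y^2 - y^3 + y^4) has coefficients 1,-1,-2,-1,1 for degrees 0…4.
(1 + y^2)^2 has coefficients 1,0,2,0,1,0,0,0,0,0,0,0 for degrees 0…11.
Multiplying by (3 + 3y + 2y^2 - 2y^3 + 3y^4) gives running coefficients 3,3,8,4,10,-1,8,-2,3,0,0,0 for degrees 0…11.
Multiplying by (1 + y^2 + y^6) gives running coefficients 3,3,11,7,18,3,21,0,19,2,13,-1 for degrees 0…11.
Finally multiplying by (1 + y + y^2 + y^3 + y^4 + y^5), the product of all factors after the first has coefficients 3,6,17,24,42,45,63,60,68,63,58,54 for degrees 0…11.
[y^11] = 1·54 − 1·58 − 2·63 − 1·68 + 1·60 = -138.

-138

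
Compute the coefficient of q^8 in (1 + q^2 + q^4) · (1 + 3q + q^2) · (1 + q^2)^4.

(1 + q^2 + q^4) has coefficients 1,0,1,0,1 for degrees 0…4.
(1 + 3q + q^2) has coefficients 1,3,1,0,0,0,0,0,0 for degrees 0…8.
Finally multiplying by (1 + q^2)^4, the product of all factors after the first has coefficients 1,3,5,12,10,18,10,12,5 for degrees 0…8.
[q^8] = 1·5 + 1·10 + 1·10 = 25.

25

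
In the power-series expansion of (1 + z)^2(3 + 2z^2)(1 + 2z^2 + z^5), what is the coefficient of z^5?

11

(1 + z)^2 has coefficients 1,2,1 for degrees 0…2.
(3 + 2z^2) has coefficients 3,0,2,0,0,0 for degrees 0…5.
Finally multiplying by (1 + 2z^2 + z^5), the product of all factors after the first has coefficients 3,0,8,0,4,3 for degrees 0…5.
[z^5] = 1·3 + 2·4 + 1·0 = 11.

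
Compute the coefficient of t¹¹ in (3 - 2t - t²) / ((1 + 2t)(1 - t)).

-5120

The denominator gives the recurrence a_n = −a_(n−1) + 2a_(n−2) for n ≥ 3; the numerator fixes a_0 = 3, a_1 = -5, a_2 = 10.
Iterating: 3, -5, 10, -20, 40, -80, 160, -320, 640, -1280, 2560, -5120, so a_11 = -5120.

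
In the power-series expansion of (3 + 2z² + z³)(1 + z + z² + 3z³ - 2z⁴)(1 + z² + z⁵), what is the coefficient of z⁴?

2

(3 + 2z² + z³) has coefficients 3,0,2,1 for degrees 0…3.
(1 + z + z² + 3z³ - 2z⁴) has coefficients 1,1,1,3,-2 for degrees 0…4.
Finally multiplying by (1 + z² + z⁵), the product of all factors after the first has coefficients 1,1,2,4,-1 for degrees 0…4.
[z⁴] = 3·(-1) + 2·2 + 1·1 = 2.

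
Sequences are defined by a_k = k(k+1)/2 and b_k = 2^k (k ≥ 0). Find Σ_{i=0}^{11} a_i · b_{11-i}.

8100

The convolution is the x^11 coefficient of A(x)B(x).
Σ = 0·2048 + 1·1024 + 3·512 + 6·256 + 10·128 + 15·64 + 21·32 + 28·16 + 36·8 + 45·4 + 55·2 + 66·1 = 8100.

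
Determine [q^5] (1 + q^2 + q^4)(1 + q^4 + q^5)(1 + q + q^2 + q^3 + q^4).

(1 + q^2 + q^4) has coefficients 1,0,1,0,1 for degrees 0…4.
(1 + q^4 + q^5) has coefficients 1,0,0,0,1,1 for degrees 0…5.
Finally multiplying by (1 + q + q^2 + q^3 + q^4), the product of all factors after the first has coefficients 1,1,1,1,2,2 for degrees 0…5.
[q^5] = 1·2 + 1·1 + 1·1 = 4.

4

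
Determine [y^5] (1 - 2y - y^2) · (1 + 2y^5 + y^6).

2

(1 - 2y - y^2) has coefficients 1,-2,-1 for degrees 0…2.
(1 + 2y^5 + y^6) has coefficients 1,0,0,0,0,2 for degrees 0…5.
[y^5] = 1·2 − 2·0 − 1·0 = 2.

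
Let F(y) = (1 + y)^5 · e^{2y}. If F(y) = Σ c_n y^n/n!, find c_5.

5752

The EGF product rule gives c_5 = Σ_{k_1+k_2=5} C(5; k_1,k_2) · ∏ g_i(k_i), where (1+y)^5 gives the falling factorial (5)_k; e^{2y} gives (2)^k.
g_1(k) for k = 0…5: 1, 5, 20, 60, 120, 120.
g_2(k) for k = 0…5: 1, 2, 4, 8, 16, 32.
c_5 = Σ_k C(5,k)·g_1(k)·g_2(5−k) = 1·1·32 + 5·5·16 + 10·20·8 + 10·60·4 + 5·120·2 + 1·120·1 = 32 + 400 + 1600 + 2400 + 1200 + 120 = 5752.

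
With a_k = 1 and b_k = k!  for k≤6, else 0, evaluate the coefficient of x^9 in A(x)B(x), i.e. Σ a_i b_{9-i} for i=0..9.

874

The convolution is the x^9 coefficient of A(x)B(x).
Σ = 1·0 + 1·0 + 1·0 + 1·720 + 1·120 + 1·24 + 1·6 + 1·2 + 1·1 + 1·1 = 874.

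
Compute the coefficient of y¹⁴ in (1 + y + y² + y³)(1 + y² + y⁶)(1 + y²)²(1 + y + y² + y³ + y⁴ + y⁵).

(1 + y + y² + y³) has coefficients 1,1,1,1 for degrees 0…3.
(1 + y² + y⁶) has coefficients 1,0,1,0,0,0,1,0,0,0,0,0,0,0,0 for degrees 0…14.
Multiplying by (1 + y²)² gives running coefficients 1,0,3,0,3,0,2,0,2,0,1,0,0,0,0 for degrees 0…14.
Finally multiplying by (1 + y + y² + y³ + y⁴ + y⁵), the product of all factors after the first has coefficients 1,1,4,4,7,7,8,8,7,7,5,5,3,3,1 for degrees 0…14.
[y¹⁴] = 1·1 + 1·3 + 1·3 + 1·5 = 12.

12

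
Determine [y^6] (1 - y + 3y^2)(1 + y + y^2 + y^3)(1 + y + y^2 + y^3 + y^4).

(1 - y + 3y^2) has coefficients 1,-1,3 for degrees 0…2.
(1 + y + y^2 + y^3) has coefficients 1,1,1,1,0,0,0 for degrees 0…6.
Finally multiplying by (1 + y + y^2 + y^3 + y^4), the product of all factors after the first has coefficients 1,2,3,4,4,3,2 for degrees 0…6.
[y^6] = 1·2 − 1·3 + 3·4 = 11.

11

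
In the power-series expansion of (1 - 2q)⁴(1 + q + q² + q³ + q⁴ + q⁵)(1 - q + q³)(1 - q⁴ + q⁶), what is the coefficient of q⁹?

-16

(1 - 2q)⁴ has coefficients 1,-8,24,-32,16 for degrees 0…4.
(1 + q + q² + q³ + q⁴ + q⁵) has coefficients 1,1,1,1,1,1,0,0,0,0 for degrees 0…9.
Multiplying by (1 - q + q³) gives running coefficients 1,0,0,1,1,1,0,1,1,0 for degrees 0…9.
Finally multiplying by (1 - q⁴ + q⁶), the product of all factors after the first has coefficients 1,0,0,1,0,1,1,0,0,0 for degrees 0…9.
[q⁹] = 1·0 − 8·0 + 24·0 − 32·1 + 16·1 = -16.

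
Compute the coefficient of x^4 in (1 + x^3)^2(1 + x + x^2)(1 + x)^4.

21

(1 + x^3)^2 has coefficients 1,0,0,2,0 for degrees 0…4.
(1 + x + x^2) has coefficients 1,1,1,0,0 for degrees 0…4.
Finally multiplying by (1 + x)^4, the product of all factors after the first has coefficients 1,5,11,14,11 for degrees 0…4.
[x^4] = 1·11 + 2·5 = 21.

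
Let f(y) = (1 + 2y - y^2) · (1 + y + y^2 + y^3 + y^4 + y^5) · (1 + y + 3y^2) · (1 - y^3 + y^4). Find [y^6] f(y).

(1 + 2y - y^2) has coefficients 1,2,-1 for degrees 0…2.
(1 + y + y^2 + y^3 + y^4 + y^5) has coefficients 1,1,1,1,1,1,0 for degrees 0…6.
Multiplying by (1 + y + 3y^2) gives running coefficients 1,2,5,5,5,5,4 for degrees 0…6.
Finally multiplying by (1 - y^3 + y^4), the product of all factors after the first has coefficients 1,2,5,4,4,2,4 for degrees 0…6.
[y^6] = 1·4 + 2·2 − 1·4 = 4.

4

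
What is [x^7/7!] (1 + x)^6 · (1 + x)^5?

1663200

The EGF product rule gives c_7 = Σ_{k_1+k_2=7} C(7; k_1,k_2) · ∏ g_i(k_i), where (1+x)^6 gives the falling factorial (6)_k; (1+x)^5 gives the falling factorial (5)_k.
g_1(k) for k = 0…7: 1, 6, 30, 120, 360, 720, 720, 0.
g_2(k) for k = 0…7: 1, 5, 20, 60, 120, 120, 0, 0.
c_7 = Σ_k C(7,k)·g_1(k)·g_2(7−k) = 21·30·120 + 35·120·120 + 35·360·60 + 21·720·20 + 7·720·5 = 75600 + 504000 + 756000 + 302400 + 25200 = 1663200.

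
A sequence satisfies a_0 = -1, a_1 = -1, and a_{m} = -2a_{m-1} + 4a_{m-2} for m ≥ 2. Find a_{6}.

The ordinary generating function has denominator 1 + 2x - 4x^2.
Iterating the recurrence: a_0,…,a_{6} = -1, -1, -2, 0, -8, 16, -64.

-64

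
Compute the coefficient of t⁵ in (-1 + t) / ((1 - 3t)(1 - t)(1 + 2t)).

-133

The denominator gives the recurrence a_n = 2a_(n−1) + 5a_(n−2) − 6a_(n−3) for n ≥ 3; the numerator fixes a_0 = -1, a_1 = -1, a_2 = -7.
Iterating: -1, -1, -7, -13, -55, -133, so a_5 = -133.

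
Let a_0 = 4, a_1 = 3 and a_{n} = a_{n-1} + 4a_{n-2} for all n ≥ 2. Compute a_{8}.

4219

The ordinary generating function has denominator 1 - z - 4z^2.
Iterating the recurrence: a_0,…,a_{8} = 4, 3, 19, 31, 107, 231, 659, 1583, 4219.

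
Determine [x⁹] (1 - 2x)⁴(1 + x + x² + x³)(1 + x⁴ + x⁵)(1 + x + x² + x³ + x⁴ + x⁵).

(1 - 2x)⁴ has coefficients 1,-8,24,-32,16 for degrees 0…4.
(1 + x + x² + x³) has coefficients 1,1,1,1,0,0,0,0,0,0 for degrees 0…9.
Multiplying by (1 + x⁴ + x⁵) gives running coefficients 1,1,1,1,1,2,2,2,1,0 for degrees 0…9.
Finally multiplying by (1 + x + x² + x³ + x⁴ + x⁵), the product of all factors after the first has coefficients 1,2,3,4,5,7,8,9,9,8 for degrees 0…9.
[x⁹] = 1·8 − 8·9 + 24·9 − 32·8 + 16·7 = 8.

8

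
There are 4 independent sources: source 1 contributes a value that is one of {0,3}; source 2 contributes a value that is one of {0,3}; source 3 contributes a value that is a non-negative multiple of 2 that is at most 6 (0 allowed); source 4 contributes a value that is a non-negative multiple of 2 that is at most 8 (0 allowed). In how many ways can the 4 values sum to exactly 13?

The generating function for the choices is (1 + z^3)·(1 + z^3)·(1 + z^2 + z^4 + z^6)·(1 + z^2 + z^4 + z^6 + z^8); the count is [z^13].
(1 + z^3) has coefficients 1,0,0,1 for degrees 0…3.
(1 + z^3) has coefficients 1,0,0,1,0,0,0,0,0,0,0,0,0,0 for degrees 0…13.
Multiplying by (1 + z^2 + z^4 + z^6) gives running coefficients 1,0,1,1,1,1,1,1,0,1,0,0,0,0 for degrees 0…13.
Finally multiplying by (1 + z^2 + z^4 + z^6 + z^8), the product of all factors after the first has coefficients 1,0,2,1,3,2,4,3,4,4,3,4,2,3 for degrees 0…13.
[z^13] = 1·3 + 1·3 = 6.

6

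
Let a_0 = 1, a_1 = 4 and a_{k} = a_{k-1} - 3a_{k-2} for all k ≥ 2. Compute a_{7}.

4

The ordinary generating function has denominator 1 - z + 3z^2.
Iterating the recurrence: a_0,…,a_{7} = 1, 4, 1, -11, -14, 19, 61, 4.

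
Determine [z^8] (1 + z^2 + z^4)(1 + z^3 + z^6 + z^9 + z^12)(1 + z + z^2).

3

(1 + z^2 + z^4) has coefficients 1,0,1,0,1 for degrees 0…4.
(1 + z^3 + z^6 + z^9 + z^12) has coefficients 1,0,0,1,0,0,1,0,0 for degrees 0…8.
Finally multiplying by (1 + z + z^2), the product of all factors after the first has coefficients 1,1,1,1,1,1,1,1,1 for degrees 0…8.
[z^8] = 1·1 + 1·1 + 1·1 = 3.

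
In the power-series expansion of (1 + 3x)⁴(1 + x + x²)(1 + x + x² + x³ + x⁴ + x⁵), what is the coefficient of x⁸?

(1 + 3x)⁴ has coefficients 1,12,54,108,81 for degrees 0…4.
(1 + x + x²) has coefficients 1,1,1,0,0,0,0,0,0 for degrees 0…8.
Finally multiplying by (1 + x + x² + x³ + x⁴ + x⁵), the product of all factors after the first has coefficients 1,2,3,3,3,3,2,1,0 for degrees 0…8.
[x⁸] = 1·0 + 12·1 + 54·2 + 108·3 + 81·3 = 687.

687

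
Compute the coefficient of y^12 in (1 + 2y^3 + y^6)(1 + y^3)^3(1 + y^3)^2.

35

(1 + 2y^3 + y^6) has coefficients 1,0,0,2,0,0,1 for degrees 0…6.
(1 + y^3)^3 has coefficients 1,0,0,3,0,0,3,0,0,1,0,0,0 for degrees 0…12.
Finally multiplying by (1 + y^3)^2, the product of all factors after the first has coefficients 1,0,0,5,0,0,10,0,0,10,0,0,5 for degrees 0…12.
[y^12] = 1·5 + 2·10 + 1·10 = 35.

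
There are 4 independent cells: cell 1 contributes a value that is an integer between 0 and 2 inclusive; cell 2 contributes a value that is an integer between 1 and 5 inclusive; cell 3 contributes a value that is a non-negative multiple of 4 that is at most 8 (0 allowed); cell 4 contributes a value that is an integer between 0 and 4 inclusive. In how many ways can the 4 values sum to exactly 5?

13

The generating function for the choices is (1 + q + q²)·(q + q² + q³ + q⁴ + q⁵)·(1 + q⁴ + q⁸)·(1 + q + q² + q³ + q⁴); the count is [q⁵].
(1 + q + q²) has coefficients 1,1,1 for degrees 0…2.
(q + q² + q³ + q⁴ + q⁵) has coefficients 0,1,1,1,1,1 for degrees 0…5.
Multiplying by (1 + q⁴ + q⁸) gives running coefficients 0,1,1,1,1,2 for degrees 0…5.
Finally multiplying by (1 + q + q² + q³ + q⁴), the product of all factors after the first has coefficients 0,1,2,3,4,6 for degrees 0…5.
[q⁵] = 1·6 + 1·4 + 1·3 = 13.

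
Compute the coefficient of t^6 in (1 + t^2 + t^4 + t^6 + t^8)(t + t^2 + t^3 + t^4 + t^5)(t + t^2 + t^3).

(1 + t^2 + t^4 + t^6 + t^8) has coefficients 1,0,1,0,1,0,1 for degrees 0…6.
(t + t^2 + t^3 + t^4 + t^5) has coefficients 0,1,1,1,1,1,0 for degrees 0…6.
Finally multiplying by (t + t^2 + t^3), the product of all factors after the first has coefficients 0,0,1,2,3,3,3 for degrees 0…6.
[t^6] = 1·3 + 1·3 + 1·1 + 1·0 = 7.

7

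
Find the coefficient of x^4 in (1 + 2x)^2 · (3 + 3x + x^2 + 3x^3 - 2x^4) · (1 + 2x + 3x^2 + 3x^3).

(1 + 2x)^2 has coefficients 1,4,4 for degrees 0…2.
(3 + 3x + x^2 + 3x^3 - 2x^4) has coefficients 3,3,1,3,-2 for degrees 0…4.
Finally multiplying by (1 + 2x + 3x^2 + 3x^3), the product of all factors after the first has coefficients 3,9,16,23,16 for degrees 0…4.
[x^4] = 1·16 + 4·23 + 4·16 = 172.

172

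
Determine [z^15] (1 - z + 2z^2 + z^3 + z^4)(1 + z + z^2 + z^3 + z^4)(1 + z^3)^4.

(1 - z + 2z^2 + z^3 + z^4) has coefficients 1,-1,2,1,1 for degrees 0…4.
(1 + z + z^2 + z^3 + z^4) has coefficients 1,1,1,1,1,0,0,0,0,0,0,0,0,0,0,0 for degrees 0…15.
Finally multiplying by (1 + z^3)^4, the product of all factors after the first has coefficients 1,1,1,5,5,4,10,10,6,10,10,4,5,5,1,1 for degrees 0…15.
[z^15] = 1·1 − 1·1 + 2·5 + 1·5 + 1·4 = 19.

19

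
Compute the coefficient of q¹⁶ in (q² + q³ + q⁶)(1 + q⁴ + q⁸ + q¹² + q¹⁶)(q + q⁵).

2

(q² + q³ + q⁶) has coefficients 0,0,1,1,0,0,1 for degrees 0…6.
(1 + q⁴ + q⁸ + q¹² + q¹⁶) has coefficients 1,0,0,0,1,0,0,0,1,0,0,0,1,0,0,0,1 for degrees 0…16.
Finally multiplying by (q + q⁵), the product of all factors after the first has coefficients 0,1,0,0,0,2,0,0,0,2,0,0,0,2,0,0,0 for degrees 0…16.
[q¹⁶] = 1·0 + 1·2 + 1·0 = 2.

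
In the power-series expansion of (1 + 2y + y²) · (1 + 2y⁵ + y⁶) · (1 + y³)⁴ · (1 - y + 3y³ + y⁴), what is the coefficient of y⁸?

25

(1 + 2y + y²) has coefficients 1,2,1 for degrees 0…2.
(1 + 2y⁵ + y⁶) has coefficients 1,0,0,0,0,2,1,0,0 for degrees 0…8.
Multiplying by (1 + y³)⁴ gives running coefficients 1,0,0,4,0,2,7,0,8 for degrees 0…8.
Finally multiplying by (1 - y + 3y³ + y⁴), the product of all factors after the first has coefficients 1,-1,0,7,-3,2,17,-3,14 for degrees 0…8.
[y⁸] = 1·14 + 2·(-3) + 1·17 = 25.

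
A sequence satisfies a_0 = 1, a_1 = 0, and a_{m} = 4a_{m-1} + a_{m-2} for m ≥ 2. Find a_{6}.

305

The ordinary generating function has denominator 1 - 4q - q^2.
Iterating the recurrence: a_0,…,a_{6} = 1, 0, 1, 4, 17, 72, 305.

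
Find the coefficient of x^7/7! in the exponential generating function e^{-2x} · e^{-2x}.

-16384

The EGF product rule gives c_7 = Σ_{k_1+k_2=7} C(7; k_1,k_2) · ∏ g_i(k_i), where e^{-2x} gives (-2)^k; e^{-2x} gives (-2)^k.
g_1(k) for k = 0…7: 1, -2, 4, -8, 16, -32, 64, -128.
g_2(k) for k = 0…7: 1, -2, 4, -8, 16, -32, 64, -128.
c_7 = Σ_k C(7,k)·g_1(k)·g_2(7−k) = 1·1·(-128) + 7·(-2)·64 + 21·4·(-32) + 35·(-8)·16 + 35·16·(-8) + 21·(-32)·4 + 7·64·(-2) + 1·(-128)·1 = −128 − 896 − 2688 − 4480 − 4480 − 2688 − 896 − 128 = -16384.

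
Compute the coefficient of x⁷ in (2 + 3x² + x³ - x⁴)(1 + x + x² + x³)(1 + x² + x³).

5

(2 + 3x² + x³ - x⁴) has coefficients 2,0,3,1,-1 for degrees 0…4.
(1 + x + x² + x³) has coefficients 1,1,1,1,0,0,0,0 for degrees 0…7.
Finally multiplying by (1 + x² + x³), the product of all factors after the first has coefficients 1,1,2,3,2,2,1,0 for degrees 0…7.
[x⁷] = 2·0 + 3·2 + 1·2 − 1·3 = 5.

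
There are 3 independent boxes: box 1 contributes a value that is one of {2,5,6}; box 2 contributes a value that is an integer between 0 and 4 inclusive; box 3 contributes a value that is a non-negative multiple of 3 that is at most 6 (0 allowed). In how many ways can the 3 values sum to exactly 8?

5

The generating function for the choices is (y² + y⁵ + y⁶)·(1 + y + y² + y³ + y⁴)·(1 + y³ + y⁶); the count is [y⁸].
(y² + y⁵ + y⁶) has coefficients 0,0,1,0,0,1,1 for degrees 0…6.
(1 + y + y² + y³ + y⁴) has coefficients 1,1,1,1,1,0,0,0,0 for degrees 0…8.
Finally multiplying by (1 + y³ + y⁶), the product of all factors after the first has coefficients 1,1,1,2,2,1,2,2,1 for degrees 0…8.
[y⁸] = 1·2 + 1·2 + 1·1 = 5.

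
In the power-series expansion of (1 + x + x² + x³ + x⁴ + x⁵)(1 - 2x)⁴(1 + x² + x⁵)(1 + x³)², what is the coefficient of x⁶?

-49

(1 + x + x² + x³ + x⁴ + x⁵) has coefficients 1,1,1,1,1,1 for degrees 0…5.
(1 - 2x)⁴ has coefficients 1,-8,24,-32,16,0,0 for degrees 0…6.
Multiplying by (1 + x² + x⁵) gives running coefficients 1,-8,25,-40,40,-31,8 for degrees 0…6.
Finally multiplying by (1 + x³)², the product of all factors after the first has coefficients 1,-8,25,-38,24,19,-71 for degrees 0…6.
[x⁶] = 1·(-71) + 1·19 + 1·24 + 1·(-38) + 1·25 + 1·(-8) = -49.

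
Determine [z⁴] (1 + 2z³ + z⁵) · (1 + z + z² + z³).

2

(1 + 2z³ + z⁵) has coefficients 1,0,0,2,0 for degrees 0…4.
(1 + z + z² + z³) has coefficients 1,1,1,1,0 for degrees 0…4.
[z⁴] = 1·0 + 2·1 = 2.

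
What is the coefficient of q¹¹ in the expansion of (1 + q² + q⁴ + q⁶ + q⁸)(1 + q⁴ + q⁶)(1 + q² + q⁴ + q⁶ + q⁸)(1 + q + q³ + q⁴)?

(1 + q² + q⁴ + q⁶ + q⁸) has coefficients 1,0,1,0,1,0,1,0,1 for degrees 0…8.
(1 + q⁴ + q⁶) has coefficients 1,0,0,0,1,0,1,0,0,0,0,0 for degrees 0…11.
Multiplying by (1 + q² + q⁴ + q⁶ + q⁸) gives running coefficients 1,0,1,0,2,0,3,0,3,0,2,0 for degrees 0…11.
Finally multiplying by (1 + q + q³ + q⁴), the product of all factors after the first has coefficients 1,1,1,2,3,3,4,5,5,6,5,5 for degrees 0…11.
[q¹¹] = 1·5 + 1·6 + 1·5 + 1·3 + 1·2 = 21.

21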